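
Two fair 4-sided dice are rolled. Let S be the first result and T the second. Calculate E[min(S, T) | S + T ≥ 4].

P(S + T ≥ 4) = 13/16.
Summing min(S,T)·P(x,y) over outcomes with S + T ≥ 4 gives 27/16.
E[min(S, T) | S + T ≥ 4] = (27/16) / (13/16) = 27/13.

27/13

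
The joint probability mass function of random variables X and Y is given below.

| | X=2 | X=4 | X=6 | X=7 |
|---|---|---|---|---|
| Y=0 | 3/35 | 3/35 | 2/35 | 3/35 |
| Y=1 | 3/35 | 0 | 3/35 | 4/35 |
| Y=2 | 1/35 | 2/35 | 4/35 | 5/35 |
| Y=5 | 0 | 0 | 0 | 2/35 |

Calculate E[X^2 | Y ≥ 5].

P(Y ≥ 5) = 2/35.
Σ X^2·P over the event = 49·(2/35) = 14/5.
E[X^2 | Y ≥ 5] = (14/5) / (2/35) = 49.

49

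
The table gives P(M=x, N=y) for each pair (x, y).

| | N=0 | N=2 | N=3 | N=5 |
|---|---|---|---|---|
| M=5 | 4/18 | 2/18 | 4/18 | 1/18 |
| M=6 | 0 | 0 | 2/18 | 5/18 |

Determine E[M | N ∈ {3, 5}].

67/12

P(N ∈ {3, 5}) = 2/3.
Summing M·P(M=x,N=y) over the conditioning event gives 67/18.
E[M | N ∈ {3, 5}] = (67/18) / (2/3) = 67/12.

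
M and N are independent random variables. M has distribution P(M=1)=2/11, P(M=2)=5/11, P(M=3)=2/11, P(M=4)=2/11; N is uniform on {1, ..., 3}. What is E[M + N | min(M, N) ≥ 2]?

P(min(M, N) ≥ 2) = 6/11.
Summing (M+N)·P(x,y) over outcomes with min(M, N) ≥ 2 gives 31/11.
E[M + N | min(M, N) ≥ 2] = (31/11) / (6/11) = 31/6.

31/6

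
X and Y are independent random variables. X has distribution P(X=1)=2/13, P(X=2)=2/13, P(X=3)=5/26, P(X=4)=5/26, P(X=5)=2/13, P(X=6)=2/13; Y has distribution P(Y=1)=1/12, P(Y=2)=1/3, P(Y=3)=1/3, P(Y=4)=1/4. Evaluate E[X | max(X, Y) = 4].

P(max(X, Y) = 4) = 33/104.
Summing X·P(x,y) over outcomes with max(X, Y) = 4 gives 107/104.
E[X | max(X, Y) = 4] = (107/104) / (33/104) = 107/33.

107/33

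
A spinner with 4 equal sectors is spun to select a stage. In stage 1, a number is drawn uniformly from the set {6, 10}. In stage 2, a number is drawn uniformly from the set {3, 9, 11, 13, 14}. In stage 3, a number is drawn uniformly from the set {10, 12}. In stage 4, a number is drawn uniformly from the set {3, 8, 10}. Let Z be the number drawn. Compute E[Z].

E[Z | stage 1] = (6+10)/2 = 8.
E[Z | stage 2] = (3+9+11+13+14)/5 = 10.
E[Z | stage 3] = (10+12)/2 = 11.
E[Z | stage 4] = (3+8+10)/3 = 7.
By the law of total expectation,
E[Z] = (1/4)·(8) + (1/4)·(10) + (1/4)·(11) + (1/4)·(7) = 9.

9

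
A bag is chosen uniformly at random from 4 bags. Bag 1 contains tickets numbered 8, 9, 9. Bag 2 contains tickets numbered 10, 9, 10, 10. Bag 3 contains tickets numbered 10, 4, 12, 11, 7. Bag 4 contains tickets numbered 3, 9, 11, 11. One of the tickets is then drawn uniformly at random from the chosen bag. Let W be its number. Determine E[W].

2143/240

E[W | bag 1] = (8+9+9)/3 = 26/3.
E[W | bag 2] = (10+9+10+10)/4 = 39/4.
E[W | bag 3] = (10+4+12+11+7)/5 = 44/5.
E[W | bag 4] = (3+9+11+11)/4 = 17/2.
By the law of total expectation,
E[W] = (1/4)·(26/3) + (1/4)·(39/4) + (1/4)·(44/5) + (1/4)·(17/2) = 2143/240.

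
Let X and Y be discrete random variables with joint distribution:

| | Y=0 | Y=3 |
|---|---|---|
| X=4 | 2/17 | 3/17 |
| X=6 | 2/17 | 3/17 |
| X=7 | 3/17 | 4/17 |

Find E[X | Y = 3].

P(Y = 3) = 10/17.
Summing X·P(X=x,Y=y) over the conditioning event gives 58/17.
E[X | Y = 3] = (58/17) / (10/17) = 29/5.

29/5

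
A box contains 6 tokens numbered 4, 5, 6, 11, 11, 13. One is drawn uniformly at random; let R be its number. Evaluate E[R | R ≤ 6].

5

P(R ≤ 6) = 1/2.
Σ over the event: 4·1/6 + 5·1/6 + 6·1/6 = 5/2.
E[R | R ≤ 6] = (5/2) / (1/2) = 5.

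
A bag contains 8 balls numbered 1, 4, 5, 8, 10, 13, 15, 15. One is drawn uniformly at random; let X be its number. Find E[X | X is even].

22/3

P(X is even) = 3/8.
Σ over the event: 4·1/8 + 8·1/8 + 10·1/8 = 11/4.
E[X | X is even] = (11/4) / (3/8) = 22/3.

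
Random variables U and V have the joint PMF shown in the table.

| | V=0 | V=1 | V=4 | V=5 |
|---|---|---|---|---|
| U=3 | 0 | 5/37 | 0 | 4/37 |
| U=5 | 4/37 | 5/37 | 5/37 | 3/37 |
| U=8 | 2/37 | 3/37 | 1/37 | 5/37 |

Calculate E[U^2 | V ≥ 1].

982/31

P(V ≥ 1) = 31/37.
Σ U^2·P over the event = 9·(5/37) + 9·(4/37) + 25·(5/37) + 25·(5/37) + 25·(3/37) + 64·(3/37) + 64·(1/37) + 64·(5/37) = 982/37.
E[U^2 | V ≥ 1] = (982/37) / (31/37) = 982/31.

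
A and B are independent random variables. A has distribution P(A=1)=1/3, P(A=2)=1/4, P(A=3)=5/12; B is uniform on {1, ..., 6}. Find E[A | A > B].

P(A > B) = 13/72.
Summing A·P(x,y) over outcomes with A > B gives 1/2.
E[A | A > B] = (1/2) / (13/72) = 36/13.

36/13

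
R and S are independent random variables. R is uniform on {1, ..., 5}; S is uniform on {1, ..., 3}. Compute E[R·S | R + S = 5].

16/3

Outcomes with R + S = 5: (2,3), (3,2), (4,1), each with probability 1/15.
E[R·S | R + S = 5] = (6 + 6 + 4) / 3 = 16/3.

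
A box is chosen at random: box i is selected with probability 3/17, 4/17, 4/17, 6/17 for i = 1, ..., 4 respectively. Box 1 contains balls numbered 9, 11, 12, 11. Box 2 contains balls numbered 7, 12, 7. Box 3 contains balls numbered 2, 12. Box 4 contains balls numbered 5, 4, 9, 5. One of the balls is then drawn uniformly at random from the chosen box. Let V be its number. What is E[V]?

E[V | box 1] = (9+11+12+11)/4 = 43/4.
E[V | box 2] = (7+12+7)/3 = 26/3.
E[V | box 3] = (2+12)/2 = 7.
E[V | box 4] = (5+4+9+5)/4 = 23/4.
By the law of total expectation,
E[V] = (3/17)·(43/4) + (4/17)·(26/3) + (4/17)·(7) + (6/17)·(23/4) = 1553/204.

1553/204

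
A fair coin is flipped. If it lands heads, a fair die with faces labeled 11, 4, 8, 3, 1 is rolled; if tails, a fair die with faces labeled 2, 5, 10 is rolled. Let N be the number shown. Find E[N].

E[N | heads] = (11+4+8+3+1)/5 = 27/5.
E[N | tails] = (2+5+10)/3 = 17/3.
By the law of total expectation,
E[N] = (1/2)·(27/5) + (1/2)·(17/3) = 83/15.

83/15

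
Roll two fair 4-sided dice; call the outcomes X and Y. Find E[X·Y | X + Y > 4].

P(X + Y > 4) = 5/8.
Summing XY·P(x,y) over outcomes with X + Y > 4 gives 85/16.
E[X·Y | X + Y > 4] = (85/16) / (5/8) = 17/2.

17/2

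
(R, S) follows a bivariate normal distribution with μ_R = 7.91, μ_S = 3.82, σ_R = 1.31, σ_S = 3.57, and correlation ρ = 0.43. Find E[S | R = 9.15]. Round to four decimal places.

5.2731

The regression of S on R has slope ρ·σ_S/σ_R and passes through (μ_R, μ_S).
E[S | R=9.15] = 3.82 + (0.43)·(3.57/1.31)·(9.15 − (7.91)) = 3.82 + (1.17183)·(1.24) = 5.2731.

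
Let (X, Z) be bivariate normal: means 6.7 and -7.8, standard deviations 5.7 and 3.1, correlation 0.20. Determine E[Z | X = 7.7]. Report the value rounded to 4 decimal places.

The regression of Z on X has slope ρ·σ_Z/σ_X and passes through (μ_X, μ_Z).
E[Z | X=7.7] = -7.8 + (0.20)·(3.1/5.7)·(7.7 − (6.7)) = -7.8 + (0.10877)·(1) = -7.6912.

-7.6912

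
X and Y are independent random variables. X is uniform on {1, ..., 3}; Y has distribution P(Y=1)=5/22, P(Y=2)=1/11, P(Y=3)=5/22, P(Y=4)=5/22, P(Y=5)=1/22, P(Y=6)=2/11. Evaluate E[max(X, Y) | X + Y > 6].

P(X + Y > 6) = 19/66.
Summing max(X,Y)·P(x,y) over outcomes with X + Y > 6 gives 17/11.
E[max(X, Y) | X + Y > 6] = (17/11) / (19/66) = 102/19.

102/19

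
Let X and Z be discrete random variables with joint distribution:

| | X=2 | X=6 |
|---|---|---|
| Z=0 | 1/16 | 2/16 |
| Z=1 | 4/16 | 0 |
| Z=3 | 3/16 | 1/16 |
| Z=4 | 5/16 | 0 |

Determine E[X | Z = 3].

3

P(Z = 3) = 1/4.
Σ X·P over the event = 2·(3/16) + 6·(1/16) = 3/4.
E[X | Z = 3] = (3/4) / (1/4) = 3.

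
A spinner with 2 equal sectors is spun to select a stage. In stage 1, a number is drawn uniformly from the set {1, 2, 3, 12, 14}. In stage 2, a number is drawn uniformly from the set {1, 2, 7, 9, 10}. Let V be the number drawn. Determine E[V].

E[V | stage 1] = (1+2+3+12+14)/5 = 32/5.
E[V | stage 2] = (1+2+7+9+10)/5 = 29/5.
E[V] = (1/2)·(32/5) + (1/2)·(29/5) = 61/10.

61/10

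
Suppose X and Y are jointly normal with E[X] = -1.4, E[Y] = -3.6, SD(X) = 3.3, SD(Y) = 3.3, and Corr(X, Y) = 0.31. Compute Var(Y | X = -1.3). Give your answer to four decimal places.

9.8435

For a bivariate normal, Var(Y | X=x) = σ_Y²(1 − ρ²).
Var(Y | X=-1.3) = (3.3)²·(1 − (0.31)²) = 10.89·0.9039 = 9.8435.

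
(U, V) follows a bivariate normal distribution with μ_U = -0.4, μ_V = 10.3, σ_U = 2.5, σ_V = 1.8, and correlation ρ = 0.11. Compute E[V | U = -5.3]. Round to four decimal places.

9.9119

The regression of V on U has slope ρ·σ_V/σ_U and passes through (μ_U, μ_V).
E[V | U=-5.3] = 10.3 + (0.11)·(1.8/2.5)·(-5.3 − (-0.4)) = 10.3 + (0.0792)·(-4.9) = 9.9119.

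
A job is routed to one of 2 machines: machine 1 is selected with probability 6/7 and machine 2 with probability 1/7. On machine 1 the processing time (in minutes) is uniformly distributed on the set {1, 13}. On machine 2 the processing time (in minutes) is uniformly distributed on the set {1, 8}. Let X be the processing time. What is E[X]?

E[X | machine 1] = (1+13)/2 = 7.
E[X | machine 2] = (1+8)/2 = 9/2.
E[X] = (6/7)·(7) + (1/7)·(9/2) = 93/14.

93/14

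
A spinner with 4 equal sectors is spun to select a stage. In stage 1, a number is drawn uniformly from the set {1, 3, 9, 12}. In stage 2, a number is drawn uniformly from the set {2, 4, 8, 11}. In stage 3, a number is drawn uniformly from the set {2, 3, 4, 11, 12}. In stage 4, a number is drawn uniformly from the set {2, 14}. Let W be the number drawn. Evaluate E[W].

E[W | stage 1] = (1+3+9+12)/4 = 25/4.
E[W | stage 2] = (2+4+8+11)/4 = 25/4.
E[W | stage 3] = (2+3+4+11+12)/5 = 32/5.
E[W | stage 4] = (2+14)/2 = 8.
By the law of total expectation,
E[W] = (1/4)·(25/4) + (1/4)·(25/4) + (1/4)·(32/5) + (1/4)·(8) = 269/40.

269/40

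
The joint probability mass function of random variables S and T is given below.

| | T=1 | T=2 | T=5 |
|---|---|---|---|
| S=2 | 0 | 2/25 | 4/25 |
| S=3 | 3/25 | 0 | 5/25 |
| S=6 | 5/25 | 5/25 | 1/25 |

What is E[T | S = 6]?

P(S = 6) = 11/25.
Summing T·P(S=x,T=y) over the conditioning event gives 4/5.
E[T | S = 6] = (4/5) / (11/25) = 20/11.

20/11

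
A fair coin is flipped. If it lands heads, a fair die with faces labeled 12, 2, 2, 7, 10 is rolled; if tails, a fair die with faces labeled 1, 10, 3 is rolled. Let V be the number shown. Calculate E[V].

E[V | heads] = (12+2+2+7+10)/5 = 33/5.
E[V | tails] = (1+10+3)/3 = 14/3.
E[V] = (1/2)·(33/5) + (1/2)·(14/3) = 169/30.

169/30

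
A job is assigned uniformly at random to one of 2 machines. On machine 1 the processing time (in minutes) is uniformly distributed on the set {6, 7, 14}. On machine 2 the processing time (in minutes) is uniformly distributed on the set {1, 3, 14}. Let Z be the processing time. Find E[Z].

15/2

E[Z | machine 1] = (6+7+14)/3 = 9.
E[Z | machine 2] = (1+3+14)/3 = 6.
E[Z] = (1/2)·(9) + (1/2)·(6) = 15/2.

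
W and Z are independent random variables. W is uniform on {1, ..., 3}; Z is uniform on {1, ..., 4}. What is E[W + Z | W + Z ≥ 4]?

46/9

Outcomes with W + Z ≥ 4: (1,3), (1,4), (2,2), (2,3), (2,4), (3,1), (3,2), (3,3), (3,4), each with probability 1/12.
E[W + Z | W + Z ≥ 4] = (4 + 5 + 4 + 5 + 6 + 4 + 5 + 6 + 7) / 9 = 46/9.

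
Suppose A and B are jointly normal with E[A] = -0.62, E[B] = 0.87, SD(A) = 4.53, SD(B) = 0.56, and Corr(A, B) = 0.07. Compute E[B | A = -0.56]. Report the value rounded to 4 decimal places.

E[B | A=x] = μ_B + ρ(σ_B/σ_A)(x − μ_A) for jointly normal variables.
E[B | A=-0.56] = 0.87 + (0.07)·(0.56/4.53)·(-0.56 − (-0.62)) = 0.87 + (0.0086534)·(0.06) = 0.8705.

0.8705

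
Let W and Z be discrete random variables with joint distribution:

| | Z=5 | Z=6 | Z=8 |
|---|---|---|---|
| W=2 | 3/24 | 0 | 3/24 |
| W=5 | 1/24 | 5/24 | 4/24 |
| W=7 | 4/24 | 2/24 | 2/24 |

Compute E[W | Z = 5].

39/8

P(Z = 5) = 1/3.
Σ W·P over the event = 2·(3/24) + 5·(1/24) + 7·(4/24) = 13/8.
E[W | Z = 5] = (13/8) / (1/3) = 39/8.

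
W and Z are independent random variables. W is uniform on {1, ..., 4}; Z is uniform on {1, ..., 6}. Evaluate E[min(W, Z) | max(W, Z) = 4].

Outcomes with max(W, Z) = 4: (1,4), (2,4), (3,4), (4,1), (4,2), (4,3), (4,4), each with probability 1/24.
E[min(W, Z) | max(W, Z) = 4] = (1 + 2 + 3 + 1 + 2 + 3 + 4) / 7 = 16/7.

16/7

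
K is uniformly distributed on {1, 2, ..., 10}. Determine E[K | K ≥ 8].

Given K ≥ 8, K is equally likely to be any of {8, 9, 10}.
E[K | K ≥ 8] = (8 + 9 + 10) / 3 = 9.

9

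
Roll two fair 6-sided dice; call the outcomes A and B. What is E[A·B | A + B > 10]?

32

Outcomes with A + B > 10: (5,6), (6,5), (6,6), each with probability 1/36.
E[A·B | A + B > 10] = (30 + 30 + 36) / 3 = 32.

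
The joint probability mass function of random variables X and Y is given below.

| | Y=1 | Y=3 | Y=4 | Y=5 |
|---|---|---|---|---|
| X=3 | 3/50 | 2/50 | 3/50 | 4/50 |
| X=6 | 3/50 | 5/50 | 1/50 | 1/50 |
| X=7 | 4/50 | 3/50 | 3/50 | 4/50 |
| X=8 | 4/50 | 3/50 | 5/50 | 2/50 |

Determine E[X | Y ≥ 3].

73/12

P(Y ≥ 3) = 18/25.
Summing X·P(X=x,Y=y) over the conditioning event gives 219/50.
E[X | Y ≥ 3] = (219/50) / (18/25) = 73/12.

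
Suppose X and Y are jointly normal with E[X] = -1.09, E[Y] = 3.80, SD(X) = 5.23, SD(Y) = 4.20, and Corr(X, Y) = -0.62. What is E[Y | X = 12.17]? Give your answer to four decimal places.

The regression of Y on X has slope ρ·σ_Y/σ_X and passes through (μ_X, μ_Y).
E[Y | X=12.17] = 3.80 + (-0.62)·(4.20/5.23)·(12.17 − (-1.09)) = 3.80 + (-0.497897)·(13.26) = -2.8021.

-2.8021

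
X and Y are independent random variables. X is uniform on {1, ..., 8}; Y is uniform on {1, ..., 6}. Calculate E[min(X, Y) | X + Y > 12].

17/3

Outcomes with X + Y > 12: (7,6), (8,5), (8,6), each with probability 1/48.
E[min(X, Y) | X + Y > 12] = (6 + 5 + 6) / 3 = 17/3.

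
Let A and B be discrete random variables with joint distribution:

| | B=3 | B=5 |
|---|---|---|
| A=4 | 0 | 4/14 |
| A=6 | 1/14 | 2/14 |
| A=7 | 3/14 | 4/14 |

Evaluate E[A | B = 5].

P(B = 5) = 5/7.
Σ A·P over the event = 4·(4/14) + 6·(2/14) + 7·(4/14) = 4.
E[A | B = 5] = (4) / (5/7) = 28/5.

28/5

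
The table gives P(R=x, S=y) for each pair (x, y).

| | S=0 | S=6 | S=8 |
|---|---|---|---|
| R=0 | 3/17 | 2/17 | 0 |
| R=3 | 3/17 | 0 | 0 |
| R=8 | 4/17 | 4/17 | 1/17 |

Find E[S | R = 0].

P(R = 0) = 5/17.
Σ S·P over the event = 0·(3/17) + 6·(2/17) = 12/17.
E[S | R = 0] = (12/17) / (5/17) = 12/5.

12/5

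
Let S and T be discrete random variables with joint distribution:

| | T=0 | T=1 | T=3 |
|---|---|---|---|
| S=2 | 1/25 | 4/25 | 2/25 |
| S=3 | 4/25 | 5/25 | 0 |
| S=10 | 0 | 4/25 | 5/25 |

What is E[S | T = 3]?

P(T = 3) = 7/25.
Σ S·P over the event = 2·(2/25) + 10·(5/25) = 54/25.
E[S | T = 3] = (54/25) / (7/25) = 54/7.

54/7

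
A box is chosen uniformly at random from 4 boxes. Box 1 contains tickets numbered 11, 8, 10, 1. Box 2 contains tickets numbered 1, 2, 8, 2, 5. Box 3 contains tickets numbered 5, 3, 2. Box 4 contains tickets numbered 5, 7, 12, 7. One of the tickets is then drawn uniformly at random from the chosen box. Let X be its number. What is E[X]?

1331/240

E[X | box 1] = (11+8+10+1)/4 = 15/2.
E[X | box 2] = (1+2+8+2+5)/5 = 18/5.
E[X | box 3] = (5+3+2)/3 = 10/3.
E[X | box 4] = (5+7+12+7)/4 = 31/4.
E[X] = (1/4)·(15/2) + (1/4)·(18/5) + (1/4)·(10/3) + (1/4)·(31/4) = 1331/240.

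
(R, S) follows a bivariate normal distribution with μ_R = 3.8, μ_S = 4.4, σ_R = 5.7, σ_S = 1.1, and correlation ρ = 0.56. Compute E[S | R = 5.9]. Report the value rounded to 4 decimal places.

E[S | R=x] = μ_S + ρ(σ_S/σ_R)(x − μ_R) for jointly normal variables.
E[S | R=5.9] = 4.4 + (0.56)·(1.1/5.7)·(5.9 − (3.8)) = 4.4 + (0.10807)·(2.1) = 4.6269.

4.6269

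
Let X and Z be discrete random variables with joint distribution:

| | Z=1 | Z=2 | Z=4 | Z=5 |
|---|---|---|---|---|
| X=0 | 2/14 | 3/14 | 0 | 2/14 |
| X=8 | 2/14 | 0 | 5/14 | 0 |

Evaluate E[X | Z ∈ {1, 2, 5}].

P(Z ∈ {1, 2, 5}) = 9/14.
Σ X·P over the event = 0·(2/14) + 0·(3/14) + 0·(2/14) + 8·(2/14) = 8/7.
E[X | Z ∈ {1, 2, 5}] = (8/7) / (9/14) = 16/9.

16/9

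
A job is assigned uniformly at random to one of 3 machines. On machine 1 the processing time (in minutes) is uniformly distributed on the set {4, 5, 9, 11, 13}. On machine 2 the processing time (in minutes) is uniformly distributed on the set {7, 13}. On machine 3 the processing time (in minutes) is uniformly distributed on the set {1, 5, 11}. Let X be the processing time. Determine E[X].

361/45

E[X | machine 1] = (4+5+9+11+13)/5 = 42/5.
E[X | machine 2] = (7+13)/2 = 10.
E[X | machine 3] = (1+5+11)/3 = 17/3.
E[X] = (1/3)·(42/5) + (1/3)·(10) + (1/3)·(17/3) = 361/45.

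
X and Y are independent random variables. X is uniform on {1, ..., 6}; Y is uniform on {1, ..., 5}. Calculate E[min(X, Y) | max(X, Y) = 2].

4/3

P(max(X, Y) = 2) = 1/10.
Summing min(X,Y)·P(x,y) over outcomes with max(X, Y) = 2 gives 2/15.
E[min(X, Y) | max(X, Y) = 2] = (2/15) / (1/10) = 4/3.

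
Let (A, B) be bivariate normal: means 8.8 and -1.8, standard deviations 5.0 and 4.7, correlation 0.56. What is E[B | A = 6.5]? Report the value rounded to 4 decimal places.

E[B | A=x] = μ_B + ρ(σ_B/σ_A)(x − μ_A) for jointly normal variables.
E[B | A=6.5] = -1.8 + (0.56)·(4.7/5.0)·(6.5 − (8.8)) = -1.8 + (0.5264)·(-2.3) = -3.0107.

-3.0107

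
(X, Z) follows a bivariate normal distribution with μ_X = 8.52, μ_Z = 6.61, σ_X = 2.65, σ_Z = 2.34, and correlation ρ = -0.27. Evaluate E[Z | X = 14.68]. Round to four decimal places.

5.1414

E[Z | X=x] = μ_Z + ρ(σ_Z/σ_X)(x − μ_X) for jointly normal variables.
E[Z | X=14.68] = 6.61 + (-0.27)·(2.34/2.65)·(14.68 − (8.52)) = 6.61 + (-0.238415)·(6.16) = 5.1414.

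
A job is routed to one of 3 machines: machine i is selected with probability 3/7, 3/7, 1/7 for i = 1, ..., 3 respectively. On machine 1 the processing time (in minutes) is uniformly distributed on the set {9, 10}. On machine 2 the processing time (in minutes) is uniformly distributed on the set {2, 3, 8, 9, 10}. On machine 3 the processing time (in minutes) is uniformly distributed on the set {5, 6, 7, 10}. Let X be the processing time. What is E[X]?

E[X | machine 1] = (9+10)/2 = 19/2.
E[X | machine 2] = (2+3+8+9+10)/5 = 32/5.
E[X | machine 3] = (5+6+7+10)/4 = 7.
E[X] = (3/7)·(19/2) + (3/7)·(32/5) + (1/7)·(7) = 547/70.

547/70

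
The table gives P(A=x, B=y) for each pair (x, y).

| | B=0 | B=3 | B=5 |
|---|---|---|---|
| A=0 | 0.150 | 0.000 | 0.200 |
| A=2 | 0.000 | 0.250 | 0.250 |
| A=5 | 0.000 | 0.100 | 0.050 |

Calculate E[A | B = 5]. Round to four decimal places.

P(B = 5) = 0.500.
Σ A·P over the event = 0·(0.200) + 2·(0.250) + 5·(0.050) = 0.750.
E[A | B = 5] = (0.750) / (0.500) = 1.5000.

1.5000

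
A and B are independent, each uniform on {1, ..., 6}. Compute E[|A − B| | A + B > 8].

Outcomes with A + B > 8: (3,6), (4,5), (4,6), (5,4), (5,5), (5,6), (6,3), (6,4), (6,5), (6,6), each with probability 1/36.
E[|A − B| | A + B > 8] = (3 + 1 + 2 + 1 + 0 + 1 + 3 + 2 + 1 + 0) / 10 = 7/5.

7/5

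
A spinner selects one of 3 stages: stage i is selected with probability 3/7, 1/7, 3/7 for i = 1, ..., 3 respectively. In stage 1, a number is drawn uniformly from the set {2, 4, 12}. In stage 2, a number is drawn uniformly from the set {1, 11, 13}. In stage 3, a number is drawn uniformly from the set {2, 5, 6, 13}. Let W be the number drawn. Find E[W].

275/42

E[W | stage 1] = (2+4+12)/3 = 6.
E[W | stage 2] = (1+11+13)/3 = 25/3.
E[W | stage 3] = (2+5+6+13)/4 = 13/2.
By the law of total expectation,
E[W] = (3/7)·(6) + (1/7)·(25/3) + (3/7)·(13/2) = 275/42.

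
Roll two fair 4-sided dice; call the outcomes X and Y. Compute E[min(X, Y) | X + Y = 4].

Outcomes with X + Y = 4: (1,3), (2,2), (3,1), each with probability 1/16.
E[min(X, Y) | X + Y = 4] = (1 + 2 + 1) / 3 = 4/3.

4/3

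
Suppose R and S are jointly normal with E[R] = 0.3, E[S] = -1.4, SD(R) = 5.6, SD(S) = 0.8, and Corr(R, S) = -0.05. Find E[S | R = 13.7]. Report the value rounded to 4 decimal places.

-1.4957

The regression of S on R has slope ρ·σ_S/σ_R and passes through (μ_R, μ_S).
E[S | R=13.7] = -1.4 + (-0.05)·(0.8/5.6)·(13.7 − (0.3)) = -1.4 + (-0.0071429)·(13.4) = -1.4957.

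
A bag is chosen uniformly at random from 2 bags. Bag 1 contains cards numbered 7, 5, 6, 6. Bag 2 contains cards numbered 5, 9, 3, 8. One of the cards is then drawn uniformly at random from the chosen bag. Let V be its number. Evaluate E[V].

E[V | bag 1] = (7+5+6+6)/4 = 6.
E[V | bag 2] = (5+9+3+8)/4 = 25/4.
E[V] = (1/2)·(6) + (1/2)·(25/4) = 49/8.

49/8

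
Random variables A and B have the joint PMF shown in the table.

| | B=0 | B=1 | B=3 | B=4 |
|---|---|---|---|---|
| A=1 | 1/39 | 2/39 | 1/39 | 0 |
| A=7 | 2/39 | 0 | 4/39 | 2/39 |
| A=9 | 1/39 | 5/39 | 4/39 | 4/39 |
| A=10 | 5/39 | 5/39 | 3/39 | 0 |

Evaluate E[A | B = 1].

P(B = 1) = 4/13.
Summing A·P(A=x,B=y) over the conditioning event gives 97/39.
E[A | B = 1] = (97/39) / (4/13) = 97/12.

97/12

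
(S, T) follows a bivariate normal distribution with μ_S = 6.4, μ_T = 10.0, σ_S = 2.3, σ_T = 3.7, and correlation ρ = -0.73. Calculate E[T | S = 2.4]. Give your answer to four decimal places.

E[T | S=x] = μ_T + ρ(σ_T/σ_S)(x − μ_S) for jointly normal variables.
E[T | S=2.4] = 10.0 + (-0.73)·(3.7/2.3)·(2.4 − (6.4)) = 10.0 + (-1.17435)·(-4) = 14.6974.

14.6974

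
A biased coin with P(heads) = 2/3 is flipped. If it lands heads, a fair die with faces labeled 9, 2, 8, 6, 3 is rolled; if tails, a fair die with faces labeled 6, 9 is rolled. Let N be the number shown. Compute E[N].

187/30

E[N | heads] = (9+2+8+6+3)/5 = 28/5.
E[N | tails] = (6+9)/2 = 15/2.
E[N] = (2/3)·(28/5) + (1/3)·(15/2) = 187/30.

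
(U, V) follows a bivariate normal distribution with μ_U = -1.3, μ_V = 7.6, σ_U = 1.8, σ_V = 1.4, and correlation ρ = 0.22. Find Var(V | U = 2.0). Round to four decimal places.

1.8651

Var(V | U=x) = (1 − ρ²)·σ_V².
Var(V | U=2.0) = (1.4)²·(1 − (0.22)²) = 1.96·0.9516 = 1.8651.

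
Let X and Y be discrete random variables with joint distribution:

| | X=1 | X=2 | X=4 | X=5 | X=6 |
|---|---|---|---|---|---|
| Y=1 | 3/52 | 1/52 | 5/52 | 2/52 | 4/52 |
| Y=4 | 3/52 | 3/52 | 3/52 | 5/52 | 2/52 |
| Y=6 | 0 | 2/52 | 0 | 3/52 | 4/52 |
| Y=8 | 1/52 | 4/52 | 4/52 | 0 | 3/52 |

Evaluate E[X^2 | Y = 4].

P(Y = 4) = 4/13.
Σ X^2·P over the event = 1·(3/52) + 4·(3/52) + 16·(3/52) + 25·(5/52) + 36·(2/52) = 5.
E[X^2 | Y = 4] = (5) / (4/13) = 65/4.

65/4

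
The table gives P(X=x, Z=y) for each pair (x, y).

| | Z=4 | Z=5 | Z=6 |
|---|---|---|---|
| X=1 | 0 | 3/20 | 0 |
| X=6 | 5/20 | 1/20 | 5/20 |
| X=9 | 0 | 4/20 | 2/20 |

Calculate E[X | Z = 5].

45/8

P(Z = 5) = 2/5.
Summing X·P(X=x,Z=y) over the conditioning event gives 9/4.
E[X | Z = 5] = (9/4) / (2/5) = 45/8.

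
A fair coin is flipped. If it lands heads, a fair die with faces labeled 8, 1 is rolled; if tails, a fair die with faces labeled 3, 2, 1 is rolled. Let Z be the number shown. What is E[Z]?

13/4

E[Z | heads] = (8+1)/2 = 9/2.
E[Z | tails] = (3+2+1)/3 = 2.
E[Z] = (1/2)·(9/2) + (1/2)·(2) = 13/4.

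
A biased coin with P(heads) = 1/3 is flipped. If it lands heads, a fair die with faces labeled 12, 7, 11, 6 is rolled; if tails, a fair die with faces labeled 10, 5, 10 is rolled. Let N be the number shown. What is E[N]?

77/9

E[N | heads] = (12+7+11+6)/4 = 9.
E[N | tails] = (10+5+10)/3 = 25/3.
By the law of total expectation,
E[N] = (1/3)·(9) + (2/3)·(25/3) = 77/9.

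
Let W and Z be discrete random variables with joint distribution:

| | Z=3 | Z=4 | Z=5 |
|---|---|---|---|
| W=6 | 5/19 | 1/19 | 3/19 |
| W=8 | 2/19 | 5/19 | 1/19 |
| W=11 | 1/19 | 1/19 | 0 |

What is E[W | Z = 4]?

57/7

P(Z = 4) = 7/19.
Σ W·P over the event = 6·(1/19) + 8·(5/19) + 11·(1/19) = 3.
E[W | Z = 4] = (3) / (7/19) = 57/7.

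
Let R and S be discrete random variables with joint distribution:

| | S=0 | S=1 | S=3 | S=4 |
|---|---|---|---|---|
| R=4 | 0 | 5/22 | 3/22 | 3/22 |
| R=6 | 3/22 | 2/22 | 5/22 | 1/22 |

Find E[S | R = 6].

P(R = 6) = 1/2.
Summing S·P(R=x,S=y) over the conditioning event gives 21/22.
E[S | R = 6] = (21/22) / (1/2) = 21/11.

21/11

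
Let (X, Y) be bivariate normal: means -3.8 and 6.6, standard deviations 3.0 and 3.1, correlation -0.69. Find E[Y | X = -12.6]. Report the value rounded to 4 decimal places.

For a bivariate normal, E[Y | X=x] = μ_Y + ρ·(σ_Y/σ_X)·(x − μ_X).
E[Y | X=-12.6] = 6.6 + (-0.69)·(3.1/3.0)·(-12.6 − (-3.8)) = 6.6 + (-0.713)·(-8.8) = 12.8744.

12.8744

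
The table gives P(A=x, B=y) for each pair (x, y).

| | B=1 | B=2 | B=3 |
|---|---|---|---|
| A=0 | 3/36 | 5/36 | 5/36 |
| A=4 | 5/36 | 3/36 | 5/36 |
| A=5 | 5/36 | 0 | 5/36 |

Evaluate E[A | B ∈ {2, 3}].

P(B ∈ {2, 3}) = 23/36.
Σ A·P over the event = 0·(5/36) + 0·(5/36) + 4·(3/36) + 4·(5/36) + 5·(5/36) = 19/12.
E[A | B ∈ {2, 3}] = (19/12) / (23/36) = 57/23.

57/23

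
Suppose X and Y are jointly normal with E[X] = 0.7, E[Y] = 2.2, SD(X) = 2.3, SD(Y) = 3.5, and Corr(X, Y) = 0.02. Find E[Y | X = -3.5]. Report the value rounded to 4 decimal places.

2.0722

E[Y | X=x] = μ_Y + ρ(σ_Y/σ_X)(x − μ_X) for jointly normal variables.
E[Y | X=-3.5] = 2.2 + (0.02)·(3.5/2.3)·(-3.5 − (0.7)) = 2.2 + (0.030435)·(-4.2) = 2.0722.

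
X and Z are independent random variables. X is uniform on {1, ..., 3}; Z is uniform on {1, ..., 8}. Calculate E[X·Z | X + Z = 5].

16/3

Outcomes with X + Z = 5: (1,4), (2,3), (3,2), each with probability 1/24.
E[X·Z | X + Z = 5] = (4 + 6 + 6) / 3 = 16/3.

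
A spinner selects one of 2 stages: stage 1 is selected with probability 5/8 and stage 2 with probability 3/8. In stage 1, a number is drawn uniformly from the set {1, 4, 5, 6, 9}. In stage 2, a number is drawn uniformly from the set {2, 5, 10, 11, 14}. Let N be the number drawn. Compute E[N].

E[N | stage 1] = (1+4+5+6+9)/5 = 5.
E[N | stage 2] = (2+5+10+11+14)/5 = 42/5.
E[N] = (5/8)·(5) + (3/8)·(42/5) = 251/40.

251/40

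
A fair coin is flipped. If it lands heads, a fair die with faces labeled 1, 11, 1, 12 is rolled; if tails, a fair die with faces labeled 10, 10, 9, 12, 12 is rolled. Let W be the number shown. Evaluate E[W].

E[W | heads] = (1+11+1+12)/4 = 25/4.
E[W | tails] = (10+10+9+12+12)/5 = 53/5.
By the law of total expectation,
E[W] = (1/2)·(25/4) + (1/2)·(53/5) = 337/40.

337/40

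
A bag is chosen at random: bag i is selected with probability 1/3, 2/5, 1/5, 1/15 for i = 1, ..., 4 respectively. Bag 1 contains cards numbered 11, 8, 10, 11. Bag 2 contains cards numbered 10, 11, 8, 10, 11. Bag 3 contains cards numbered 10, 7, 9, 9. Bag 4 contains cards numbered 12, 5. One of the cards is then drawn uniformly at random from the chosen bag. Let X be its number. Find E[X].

E[X | bag 1] = (11+8+10+11)/4 = 10.
E[X | bag 2] = (10+11+8+10+11)/5 = 10.
E[X | bag 3] = (10+7+9+9)/4 = 35/4.
E[X | bag 4] = (12+5)/2 = 17/2.
By the law of total expectation,
E[X] = (1/3)·(10) + (2/5)·(10) + (1/5)·(35/4) + (1/15)·(17/2) = 193/20.

193/20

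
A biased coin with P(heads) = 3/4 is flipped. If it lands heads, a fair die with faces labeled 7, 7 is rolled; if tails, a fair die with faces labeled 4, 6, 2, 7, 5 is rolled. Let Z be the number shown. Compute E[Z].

129/20

E[Z | heads] = (7+7)/2 = 7.
E[Z | tails] = (4+6+2+7+5)/5 = 24/5.
By the law of total expectation,
E[Z] = (3/4)·(7) + (1/4)·(24/5) = 129/20.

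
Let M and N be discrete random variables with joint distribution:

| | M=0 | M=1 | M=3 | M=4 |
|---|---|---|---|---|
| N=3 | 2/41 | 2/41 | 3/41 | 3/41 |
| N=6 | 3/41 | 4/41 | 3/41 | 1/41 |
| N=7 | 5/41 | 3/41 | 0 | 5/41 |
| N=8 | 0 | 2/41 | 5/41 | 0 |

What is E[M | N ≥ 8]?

P(N ≥ 8) = 7/41.
Σ M·P over the event = 1·(2/41) + 3·(5/41) = 17/41.
E[M | N ≥ 8] = (17/41) / (7/41) = 17/7.

17/7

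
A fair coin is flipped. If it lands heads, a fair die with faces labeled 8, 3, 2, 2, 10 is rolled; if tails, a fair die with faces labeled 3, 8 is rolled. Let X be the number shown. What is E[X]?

21/4

E[X | heads] = (8+3+2+2+10)/5 = 5.
E[X | tails] = (3+8)/2 = 11/2.
E[X] = (1/2)·(5) + (1/2)·(11/2) = 21/4.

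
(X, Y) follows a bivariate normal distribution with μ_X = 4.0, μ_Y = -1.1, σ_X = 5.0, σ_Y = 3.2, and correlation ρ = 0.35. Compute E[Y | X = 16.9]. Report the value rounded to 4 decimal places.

1.7896

For a bivariate normal, E[Y | X=x] = μ_Y + ρ·(σ_Y/σ_X)·(x − μ_X).
E[Y | X=16.9] = -1.1 + (0.35)·(3.2/5.0)·(16.9 − (4.0)) = -1.1 + (0.224)·(12.9) = 1.7896.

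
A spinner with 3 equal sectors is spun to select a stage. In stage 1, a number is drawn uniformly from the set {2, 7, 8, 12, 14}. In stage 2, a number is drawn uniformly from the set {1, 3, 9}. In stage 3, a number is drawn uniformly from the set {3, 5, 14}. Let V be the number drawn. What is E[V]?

E[V | stage 1] = (2+7+8+12+14)/5 = 43/5.
E[V | stage 2] = (1+3+9)/3 = 13/3.
E[V | stage 3] = (3+5+14)/3 = 22/3.
E[V] = (1/3)·(43/5) + (1/3)·(13/3) + (1/3)·(22/3) = 304/45.

304/45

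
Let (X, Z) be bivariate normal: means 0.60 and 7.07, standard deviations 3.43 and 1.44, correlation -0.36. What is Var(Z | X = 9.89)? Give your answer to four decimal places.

1.8049

Var(Z | X=x) = (1 − ρ²)·σ_Z².
Var(Z | X=9.89) = (1.44)²·(1 − (-0.36)²) = 2.0736·0.8704 = 1.8049.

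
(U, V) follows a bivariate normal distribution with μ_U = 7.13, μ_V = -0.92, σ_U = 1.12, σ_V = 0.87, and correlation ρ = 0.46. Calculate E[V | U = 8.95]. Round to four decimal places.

The regression of V on U has slope ρ·σ_V/σ_U and passes through (μ_U, μ_V).
E[V | U=8.95] = -0.92 + (0.46)·(0.87/1.12)·(8.95 − (7.13)) = -0.92 + (0.35732)·(1.82) = -0.2697.

-0.2697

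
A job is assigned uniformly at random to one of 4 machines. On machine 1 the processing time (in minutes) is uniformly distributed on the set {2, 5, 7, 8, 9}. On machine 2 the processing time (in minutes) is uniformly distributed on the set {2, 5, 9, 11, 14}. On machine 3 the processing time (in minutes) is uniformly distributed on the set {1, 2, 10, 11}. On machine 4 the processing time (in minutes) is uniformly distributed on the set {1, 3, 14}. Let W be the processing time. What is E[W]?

33/5

E[W | machine 1] = (2+5+7+8+9)/5 = 31/5.
E[W | machine 2] = (2+5+9+11+14)/5 = 41/5.
E[W | machine 3] = (1+2+10+11)/4 = 6.
E[W | machine 4] = (1+3+14)/3 = 6.
E[W] = (1/4)·(31/5) + (1/4)·(41/5) + (1/4)·(6) + (1/4)·(6) = 33/5.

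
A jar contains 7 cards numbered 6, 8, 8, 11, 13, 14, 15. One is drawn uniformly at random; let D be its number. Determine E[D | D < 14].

P(D < 14) = 5/7.
Σ over the event: 6·1/7 + 8·2/7 + 11·1/7 + 13·1/7 = 46/7.
E[D | D < 14] = (46/7) / (5/7) = 46/5.

46/5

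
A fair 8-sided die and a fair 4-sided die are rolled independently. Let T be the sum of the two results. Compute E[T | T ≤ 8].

62/11

P(T ≤ 8) = 11/16.
Σ over the event: 2·1/32 + 3·1/16 + 4·3/32 + 5·1/8 + 6·1/8 + 7·1/8 + 8·1/8 = 31/8.
E[T | T ≤ 8] = (31/8) / (11/16) = 62/11.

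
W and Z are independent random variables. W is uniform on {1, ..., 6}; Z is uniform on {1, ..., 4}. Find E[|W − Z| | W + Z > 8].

2

Outcomes with W + Z > 8: (5,4), (6,3), (6,4), each with probability 1/24.
E[|W − Z| | W + Z > 8] = (1 + 3 + 2) / 3 = 2.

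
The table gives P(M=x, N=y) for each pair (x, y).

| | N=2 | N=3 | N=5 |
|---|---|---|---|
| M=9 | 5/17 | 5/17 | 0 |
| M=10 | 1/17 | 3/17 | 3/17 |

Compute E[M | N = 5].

10

P(N = 5) = 3/17.
Summing M·P(M=x,N=y) over the conditioning event gives 30/17.
E[M | N = 5] = (30/17) / (3/17) = 10.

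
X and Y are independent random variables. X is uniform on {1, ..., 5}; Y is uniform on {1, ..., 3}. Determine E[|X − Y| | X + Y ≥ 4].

P(X + Y ≥ 4) = 4/5.
Summing |X−Y|·P(x,y) over outcomes with X + Y ≥ 4 gives 7/5.
E[|X − Y| | X + Y ≥ 4] = (7/5) / (4/5) = 7/4.

7/4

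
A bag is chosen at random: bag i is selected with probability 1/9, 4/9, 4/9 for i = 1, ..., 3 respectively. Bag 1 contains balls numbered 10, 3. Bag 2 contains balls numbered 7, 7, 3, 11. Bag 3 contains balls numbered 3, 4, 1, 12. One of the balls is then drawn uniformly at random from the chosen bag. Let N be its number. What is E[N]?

E[N | bag 1] = (10+3)/2 = 13/2.
E[N | bag 2] = (7+7+3+11)/4 = 7.
E[N | bag 3] = (3+4+1+12)/4 = 5.
By the law of total expectation,
E[N] = (1/9)·(13/2) + (4/9)·(7) + (4/9)·(5) = 109/18.

109/18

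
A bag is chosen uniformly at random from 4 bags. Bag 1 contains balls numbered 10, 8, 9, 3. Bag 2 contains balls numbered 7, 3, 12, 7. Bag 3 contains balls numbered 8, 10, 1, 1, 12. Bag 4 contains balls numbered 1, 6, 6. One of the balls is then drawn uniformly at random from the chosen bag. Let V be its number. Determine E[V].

E[V | bag 1] = (10+8+9+3)/4 = 15/2.
E[V | bag 2] = (7+3+12+7)/4 = 29/4.
E[V | bag 3] = (8+10+1+1+12)/5 = 32/5.
E[V | bag 4] = (1+6+6)/3 = 13/3.
E[V] = (1/4)·(15/2) + (1/4)·(29/4) + (1/4)·(32/5) + (1/4)·(13/3) = 1529/240.

1529/240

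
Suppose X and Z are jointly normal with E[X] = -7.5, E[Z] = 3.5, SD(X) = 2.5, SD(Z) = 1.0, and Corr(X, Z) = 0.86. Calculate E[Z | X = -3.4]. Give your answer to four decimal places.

4.9104

For a bivariate normal, E[Z | X=x] = μ_Z + ρ·(σ_Z/σ_X)·(x − μ_X).
E[Z | X=-3.4] = 3.5 + (0.86)·(1.0/2.5)·(-3.4 − (-7.5)) = 3.5 + (0.344)·(4.1) = 4.9104.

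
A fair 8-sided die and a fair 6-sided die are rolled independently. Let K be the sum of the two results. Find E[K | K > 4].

P(K > 4) = 7/8.
E[K | K > 4] = (91/12) / (7/8) = 26/3.

26/3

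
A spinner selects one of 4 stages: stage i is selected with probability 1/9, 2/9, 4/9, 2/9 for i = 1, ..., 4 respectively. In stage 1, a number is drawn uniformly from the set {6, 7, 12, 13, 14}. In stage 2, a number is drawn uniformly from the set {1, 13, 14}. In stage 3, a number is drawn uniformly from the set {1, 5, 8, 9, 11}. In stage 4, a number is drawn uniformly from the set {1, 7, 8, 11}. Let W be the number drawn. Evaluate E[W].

2093/270

E[W | stage 1] = (6+7+12+13+14)/5 = 52/5.
E[W | stage 2] = (1+13+14)/3 = 28/3.
E[W | stage 3] = (1+5+8+9+11)/5 = 34/5.
E[W | stage 4] = (1+7+8+11)/4 = 27/4.
By the law of total expectation,
E[W] = (1/9)·(52/5) + (2/9)·(28/3) + (4/9)·(34/5) + (2/9)·(27/4) = 2093/270.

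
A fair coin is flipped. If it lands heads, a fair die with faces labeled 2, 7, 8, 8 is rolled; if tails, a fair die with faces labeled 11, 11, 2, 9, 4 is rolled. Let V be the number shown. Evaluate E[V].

273/40

E[V | heads] = (2+7+8+8)/4 = 25/4.
E[V | tails] = (11+11+2+9+4)/5 = 37/5.
By the law of total expectation,
E[V] = (1/2)·(25/4) + (1/2)·(37/5) = 273/40.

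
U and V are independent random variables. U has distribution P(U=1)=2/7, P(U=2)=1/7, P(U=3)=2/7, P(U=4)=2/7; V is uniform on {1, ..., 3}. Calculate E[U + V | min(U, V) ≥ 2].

57/10

P(min(U, V) ≥ 2) = 10/21.
Summing (U+V)·P(x,y) over outcomes with min(U, V) ≥ 2 gives 19/7.
E[U + V | min(U, V) ≥ 2] = (19/7) / (10/21) = 57/10.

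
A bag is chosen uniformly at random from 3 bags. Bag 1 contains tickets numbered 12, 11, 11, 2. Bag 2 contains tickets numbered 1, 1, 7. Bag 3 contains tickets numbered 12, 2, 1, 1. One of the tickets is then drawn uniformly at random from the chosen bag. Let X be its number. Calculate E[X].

E[X | bag 1] = (12+11+11+2)/4 = 9.
E[X | bag 2] = (1+1+7)/3 = 3.
E[X | bag 3] = (12+2+1+1)/4 = 4.
E[X] = (1/3)·(9) + (1/3)·(3) + (1/3)·(4) = 16/3.

16/3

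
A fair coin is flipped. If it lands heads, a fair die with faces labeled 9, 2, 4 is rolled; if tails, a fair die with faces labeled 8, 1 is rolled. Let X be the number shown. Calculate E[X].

E[X | heads] = (9+2+4)/3 = 5.
E[X | tails] = (8+1)/2 = 9/2.
By the law of total expectation,
E[X] = (1/2)·(5) + (1/2)·(9/2) = 19/4.

19/4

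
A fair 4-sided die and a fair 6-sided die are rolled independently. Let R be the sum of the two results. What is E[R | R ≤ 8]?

P(R ≤ 8) = 7/8.
Σ over the event: 2·1/24 + 3·1/12 + 4·1/8 + 5·1/6 + 6·1/6 + 7·1/6 + 8·1/8 = 29/6.
E[R | R ≤ 8] = (29/6) / (7/8) = 116/21.

116/21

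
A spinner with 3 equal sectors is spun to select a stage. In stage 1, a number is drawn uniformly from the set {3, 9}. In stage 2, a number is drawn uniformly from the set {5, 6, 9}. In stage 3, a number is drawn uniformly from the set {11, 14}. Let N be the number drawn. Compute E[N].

151/18

E[N | stage 1] = (3+9)/2 = 6.
E[N | stage 2] = (5+6+9)/3 = 20/3.
E[N | stage 3] = (11+14)/2 = 25/2.
E[N] = (1/3)·(6) + (1/3)·(20/3) + (1/3)·(25/2) = 151/18.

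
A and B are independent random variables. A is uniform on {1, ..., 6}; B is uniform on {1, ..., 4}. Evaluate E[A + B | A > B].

P(A > B) = 7/12.
Summing (A+B)·P(x,y) over outcomes with A > B gives 47/12.
E[A + B | A > B] = (47/12) / (7/12) = 47/7.

47/7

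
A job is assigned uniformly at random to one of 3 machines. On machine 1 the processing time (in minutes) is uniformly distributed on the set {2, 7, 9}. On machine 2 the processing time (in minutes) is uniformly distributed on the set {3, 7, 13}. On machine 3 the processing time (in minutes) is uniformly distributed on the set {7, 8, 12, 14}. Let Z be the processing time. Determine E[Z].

E[Z | machine 1] = (2+7+9)/3 = 6.
E[Z | machine 2] = (3+7+13)/3 = 23/3.
E[Z | machine 3] = (7+8+12+14)/4 = 41/4.
By the law of total expectation,
E[Z] = (1/3)·(6) + (1/3)·(23/3) + (1/3)·(41/4) = 287/36.

287/36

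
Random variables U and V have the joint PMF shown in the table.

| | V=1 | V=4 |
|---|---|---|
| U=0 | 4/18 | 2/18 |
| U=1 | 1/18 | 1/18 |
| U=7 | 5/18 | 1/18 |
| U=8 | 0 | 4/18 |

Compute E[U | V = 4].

P(V = 4) = 4/9.
Summing U·P(U=x,V=y) over the conditioning event gives 20/9.
E[U | V = 4] = (20/9) / (4/9) = 5.

5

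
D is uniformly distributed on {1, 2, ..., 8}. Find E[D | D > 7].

Given D > 7, D is equally likely to be any of {8}.
E[D | D > 7] = (8) / 1 = 8.

8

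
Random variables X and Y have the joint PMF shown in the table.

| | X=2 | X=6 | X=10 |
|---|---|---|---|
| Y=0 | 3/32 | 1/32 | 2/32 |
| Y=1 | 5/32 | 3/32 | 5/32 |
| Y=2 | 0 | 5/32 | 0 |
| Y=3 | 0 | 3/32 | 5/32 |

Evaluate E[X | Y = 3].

17/2

P(Y = 3) = 1/4.
Summing X·P(X=x,Y=y) over the conditioning event gives 17/8.
E[X | Y = 3] = (17/8) / (1/4) = 17/2.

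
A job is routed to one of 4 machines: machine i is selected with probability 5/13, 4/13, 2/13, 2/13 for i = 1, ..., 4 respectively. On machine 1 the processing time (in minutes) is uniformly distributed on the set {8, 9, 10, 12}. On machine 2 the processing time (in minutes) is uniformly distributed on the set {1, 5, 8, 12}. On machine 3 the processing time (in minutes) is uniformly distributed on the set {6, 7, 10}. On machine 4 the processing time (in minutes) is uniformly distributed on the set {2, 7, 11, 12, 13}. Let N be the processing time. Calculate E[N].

E[N | machine 1] = (8+9+10+12)/4 = 39/4.
E[N | machine 2] = (1+5+8+12)/4 = 13/2.
E[N | machine 3] = (6+7+10)/3 = 23/3.
E[N | machine 4] = (2+7+11+12+13)/5 = 9.
By the law of total expectation,
E[N] = (5/13)·(39/4) + (4/13)·(13/2) + (2/13)·(23/3) + (2/13)·(9) = 1297/156.

1297/156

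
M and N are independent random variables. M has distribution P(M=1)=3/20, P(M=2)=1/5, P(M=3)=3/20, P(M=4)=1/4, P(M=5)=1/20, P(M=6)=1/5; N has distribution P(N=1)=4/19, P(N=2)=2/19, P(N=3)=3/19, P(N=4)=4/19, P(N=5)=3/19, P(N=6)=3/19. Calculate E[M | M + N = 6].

8/3

P(M + N = 6) = 12/95.
Summing M·P(x,y) over outcomes with M + N = 6 gives 32/95.
E[M | M + N = 6] = (32/95) / (12/95) = 8/3.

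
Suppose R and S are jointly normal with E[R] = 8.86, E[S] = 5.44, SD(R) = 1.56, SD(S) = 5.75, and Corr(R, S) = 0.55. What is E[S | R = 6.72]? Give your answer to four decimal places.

1.1017

The regression of S on R has slope ρ·σ_S/σ_R and passes through (μ_R, μ_S).
E[S | R=6.72] = 5.44 + (0.55)·(5.75/1.56)·(6.72 − (8.86)) = 5.44 + (2.02724)·(-2.14) = 1.1017.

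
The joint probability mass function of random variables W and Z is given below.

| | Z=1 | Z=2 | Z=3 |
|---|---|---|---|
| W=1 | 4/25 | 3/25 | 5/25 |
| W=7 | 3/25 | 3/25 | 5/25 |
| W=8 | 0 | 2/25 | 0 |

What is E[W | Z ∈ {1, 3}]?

65/17

P(Z ∈ {1, 3}) = 17/25.
Summing W·P(W=x,Z=y) over the conditioning event gives 13/5.
E[W | Z ∈ {1, 3}] = (13/5) / (17/25) = 65/17.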